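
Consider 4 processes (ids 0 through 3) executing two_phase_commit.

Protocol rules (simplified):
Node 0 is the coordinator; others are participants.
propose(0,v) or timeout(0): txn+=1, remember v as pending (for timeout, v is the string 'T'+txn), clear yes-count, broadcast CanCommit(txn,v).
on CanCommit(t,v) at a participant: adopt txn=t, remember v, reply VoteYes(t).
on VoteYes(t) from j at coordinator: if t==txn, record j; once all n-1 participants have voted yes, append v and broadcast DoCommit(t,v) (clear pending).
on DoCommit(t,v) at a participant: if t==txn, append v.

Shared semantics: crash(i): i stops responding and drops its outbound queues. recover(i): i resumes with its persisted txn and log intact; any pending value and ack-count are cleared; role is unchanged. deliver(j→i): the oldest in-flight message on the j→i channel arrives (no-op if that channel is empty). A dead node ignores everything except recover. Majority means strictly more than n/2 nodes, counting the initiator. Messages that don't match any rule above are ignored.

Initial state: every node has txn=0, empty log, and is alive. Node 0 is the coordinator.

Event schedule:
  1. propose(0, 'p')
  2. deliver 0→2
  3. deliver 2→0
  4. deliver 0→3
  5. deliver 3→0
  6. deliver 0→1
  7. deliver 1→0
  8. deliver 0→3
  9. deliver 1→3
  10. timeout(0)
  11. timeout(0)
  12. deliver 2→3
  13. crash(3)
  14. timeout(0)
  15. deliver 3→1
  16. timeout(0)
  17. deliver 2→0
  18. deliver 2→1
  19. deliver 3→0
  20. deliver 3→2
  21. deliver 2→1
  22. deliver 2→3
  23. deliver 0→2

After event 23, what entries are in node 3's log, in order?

p

step 1 propose(0,'p'): 0={coor,t=1,log=-}
step 2 deliver 0→2: 2={part,t=1,log=-}
step 3 deliver 2→0: —
step 4 deliver 0→3: 3={part,t=1,log=-}
step 5 deliver 3→0: —
step 6 deliver 0→1: 1={part,t=1,log=-}
step 7 deliver 1→0: 0={coor,t=1,log=p}
step 8 deliver 0→3: 3={part,t=1,log=p}
step 9 deliver 1→3: —
step 10 timeout(0): 0={coor,t=2,log=p}
step 11 timeout(0): 0={coor,t=3,log=p}
step 12 deliver 2→3: —
step 13 crash(3): 3={✗part,t=1,log=p}
step 14 timeout(0): 0={coor,t=4,log=p}
step 15 deliver 3→1: —
step 16 timeout(0): 0={coor,t=5,log=p}
step 17 deliver 2→0: —
step 18 deliver 2→1: —
step 19 deliver 3→0: —
step 20 deliver 3→2: —
step 21 deliver 2→1: —
step 22 deliver 2→3: —
step 23 deliver 0→2: 2={part,t=1,log=p}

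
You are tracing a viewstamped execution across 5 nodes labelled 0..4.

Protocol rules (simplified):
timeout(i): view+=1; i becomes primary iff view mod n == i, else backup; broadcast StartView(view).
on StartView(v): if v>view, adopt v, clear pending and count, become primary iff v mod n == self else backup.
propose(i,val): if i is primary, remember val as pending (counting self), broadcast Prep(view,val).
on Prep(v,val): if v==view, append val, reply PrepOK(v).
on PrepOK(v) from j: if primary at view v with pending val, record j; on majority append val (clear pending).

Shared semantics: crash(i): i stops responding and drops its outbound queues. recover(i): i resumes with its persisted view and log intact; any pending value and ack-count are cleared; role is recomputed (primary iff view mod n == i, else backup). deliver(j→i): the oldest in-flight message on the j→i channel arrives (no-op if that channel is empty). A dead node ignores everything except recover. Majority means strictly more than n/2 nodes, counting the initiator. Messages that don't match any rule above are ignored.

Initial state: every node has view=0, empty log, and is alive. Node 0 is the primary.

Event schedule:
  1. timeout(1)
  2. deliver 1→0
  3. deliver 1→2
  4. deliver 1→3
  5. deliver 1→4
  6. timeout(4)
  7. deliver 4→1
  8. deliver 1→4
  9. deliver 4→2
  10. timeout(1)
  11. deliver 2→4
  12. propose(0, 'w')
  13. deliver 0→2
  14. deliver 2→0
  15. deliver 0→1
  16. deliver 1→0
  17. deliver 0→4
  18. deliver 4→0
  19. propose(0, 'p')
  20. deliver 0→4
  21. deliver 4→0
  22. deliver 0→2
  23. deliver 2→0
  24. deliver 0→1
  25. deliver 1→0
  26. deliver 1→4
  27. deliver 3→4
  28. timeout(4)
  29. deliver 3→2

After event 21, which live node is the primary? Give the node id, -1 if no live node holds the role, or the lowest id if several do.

2

[1] timeout(1) → N1(prim v1 [-])
[2] deliver 1→0 → N0(back v1 [-])
[3] deliver 1→2 → N2(back v1 [-])
[4] deliver 1→3 → N3(back v1 [-])
[5] deliver 1→4 → N4(back v1 [-])
[6] timeout(4) → N4(back v2 [-])
[7] deliver 4→1 → N1(back v2 [-])
[8] deliver 1→4 → ∅
[9] deliver 4→2 → N2(prim v2 [-])
[10] timeout(1) → N1(back v3 [-])
[11] deliver 2→4 → ∅
[12] propose(0,'w') → ∅
[13] deliver 0→2 → ∅
[14] deliver 2→0 → ∅
[15] deliver 0→1 → ∅
[16] deliver 1→0 → N0(back v3 [-])
[17] deliver 0→4 → ∅
[18] deliver 4→0 → ∅
[19] propose(0,'p') → ∅
[20] deliver 0→4 → ∅
[21] deliver 4→0 → ∅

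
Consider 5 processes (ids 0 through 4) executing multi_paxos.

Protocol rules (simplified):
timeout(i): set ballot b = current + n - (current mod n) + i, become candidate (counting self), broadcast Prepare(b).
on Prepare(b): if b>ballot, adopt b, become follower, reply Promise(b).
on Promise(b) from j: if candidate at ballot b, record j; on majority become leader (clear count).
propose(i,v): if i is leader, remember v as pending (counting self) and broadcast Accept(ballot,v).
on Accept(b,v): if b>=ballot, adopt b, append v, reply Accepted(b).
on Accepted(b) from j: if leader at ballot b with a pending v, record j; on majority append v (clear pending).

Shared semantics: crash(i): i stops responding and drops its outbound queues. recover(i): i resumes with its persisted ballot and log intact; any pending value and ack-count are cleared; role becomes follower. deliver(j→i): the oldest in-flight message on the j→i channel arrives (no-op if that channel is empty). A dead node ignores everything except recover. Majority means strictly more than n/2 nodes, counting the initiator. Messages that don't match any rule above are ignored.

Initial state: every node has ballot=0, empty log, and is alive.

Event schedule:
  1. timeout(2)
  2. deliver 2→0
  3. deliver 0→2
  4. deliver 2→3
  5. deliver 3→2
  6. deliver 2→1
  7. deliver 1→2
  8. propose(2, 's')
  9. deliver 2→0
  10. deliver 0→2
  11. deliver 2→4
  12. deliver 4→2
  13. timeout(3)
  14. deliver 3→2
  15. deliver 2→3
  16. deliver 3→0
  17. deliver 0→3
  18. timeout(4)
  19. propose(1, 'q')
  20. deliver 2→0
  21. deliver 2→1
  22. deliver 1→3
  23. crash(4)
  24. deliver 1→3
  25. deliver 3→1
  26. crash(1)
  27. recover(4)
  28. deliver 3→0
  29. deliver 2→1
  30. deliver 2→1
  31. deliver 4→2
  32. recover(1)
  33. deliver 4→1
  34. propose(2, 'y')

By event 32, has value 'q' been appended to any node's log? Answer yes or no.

no

e1 timeout(2): 2[cand,b=7,-]
e2 deliver 2→0: 0[foll,b=7,-]
e3 deliver 0→2: ·
e4 deliver 2→3: 3[foll,b=7,-]
e5 deliver 3→2: 2[lead,b=7,-]
e6 deliver 2→1: 1[foll,b=7,-]
e7 deliver 1→2: ·
e8 propose(2,'s'): ·
e9 deliver 2→0: 0[foll,b=7,s]
e10 deliver 0→2: ·
e11 deliver 2→4: 4[foll,b=7,-]
e12 deliver 4→2: ·
e13 timeout(3): 3[cand,b=13,-]
e14 deliver 3→2: 2[foll,b=13,-]
e15 deliver 2→3: ·
e16 deliver 3→0: 0[foll,b=13,s]
e17 deliver 0→3: ·
e18 timeout(4): 4[cand,b=14,-]
e19 propose(1,'q'): ·
e20 deliver 2→0: ·
e21 deliver 2→1: 1[foll,b=7,s]
e22 deliver 1→3: ·
e23 crash(4): 4[✗cand,b=14,-]
e24 deliver 1→3: ·
e25 deliver 3→1: 1[foll,b=13,s]
e26 crash(1): 1[✗foll,b=13,s]
e27 recover(4): 4[foll,b=14,-]
e28 deliver 3→0: ·
e29 deliver 2→1: ·
e30 deliver 2→1: ·
e31 deliver 4→2: ·
e32 recover(1): 1[foll,b=13,s]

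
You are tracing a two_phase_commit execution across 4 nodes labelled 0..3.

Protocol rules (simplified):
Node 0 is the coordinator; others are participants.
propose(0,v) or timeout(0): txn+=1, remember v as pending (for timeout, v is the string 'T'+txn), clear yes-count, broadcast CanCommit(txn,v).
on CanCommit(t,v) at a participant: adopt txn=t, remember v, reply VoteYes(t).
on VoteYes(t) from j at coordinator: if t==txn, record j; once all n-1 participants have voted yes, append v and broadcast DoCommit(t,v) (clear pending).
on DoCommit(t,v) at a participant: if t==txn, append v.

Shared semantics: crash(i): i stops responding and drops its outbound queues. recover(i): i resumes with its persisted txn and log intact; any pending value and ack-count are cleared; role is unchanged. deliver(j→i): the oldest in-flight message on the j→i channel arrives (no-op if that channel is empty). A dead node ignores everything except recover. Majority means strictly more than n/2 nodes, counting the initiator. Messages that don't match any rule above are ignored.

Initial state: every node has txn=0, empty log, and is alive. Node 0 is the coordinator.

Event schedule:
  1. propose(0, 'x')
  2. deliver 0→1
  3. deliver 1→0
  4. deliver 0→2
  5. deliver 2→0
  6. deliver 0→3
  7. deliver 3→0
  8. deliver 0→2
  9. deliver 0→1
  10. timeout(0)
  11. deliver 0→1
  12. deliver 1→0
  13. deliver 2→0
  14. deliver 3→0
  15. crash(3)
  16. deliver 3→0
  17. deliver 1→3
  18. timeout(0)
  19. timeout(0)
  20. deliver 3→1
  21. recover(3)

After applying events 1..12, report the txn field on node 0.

e1 propose(0,'x'): 0[coor,t=1,-]
e2 deliver 0→1: 1[part,t=1,-]
e3 deliver 1→0: ·
e4 deliver 0→2: 2[part,t=1,-]
e5 deliver 2→0: ·
e6 deliver 0→3: 3[part,t=1,-]
e7 deliver 3→0: 0[coor,t=1,x]
e8 deliver 0→2: 2[part,t=1,x]
e9 deliver 0→1: 1[part,t=1,x]
e10 timeout(0): 0[coor,t=2,x]
e11 deliver 0→1: 1[part,t=2,x]
e12 deliver 1→0: ·

2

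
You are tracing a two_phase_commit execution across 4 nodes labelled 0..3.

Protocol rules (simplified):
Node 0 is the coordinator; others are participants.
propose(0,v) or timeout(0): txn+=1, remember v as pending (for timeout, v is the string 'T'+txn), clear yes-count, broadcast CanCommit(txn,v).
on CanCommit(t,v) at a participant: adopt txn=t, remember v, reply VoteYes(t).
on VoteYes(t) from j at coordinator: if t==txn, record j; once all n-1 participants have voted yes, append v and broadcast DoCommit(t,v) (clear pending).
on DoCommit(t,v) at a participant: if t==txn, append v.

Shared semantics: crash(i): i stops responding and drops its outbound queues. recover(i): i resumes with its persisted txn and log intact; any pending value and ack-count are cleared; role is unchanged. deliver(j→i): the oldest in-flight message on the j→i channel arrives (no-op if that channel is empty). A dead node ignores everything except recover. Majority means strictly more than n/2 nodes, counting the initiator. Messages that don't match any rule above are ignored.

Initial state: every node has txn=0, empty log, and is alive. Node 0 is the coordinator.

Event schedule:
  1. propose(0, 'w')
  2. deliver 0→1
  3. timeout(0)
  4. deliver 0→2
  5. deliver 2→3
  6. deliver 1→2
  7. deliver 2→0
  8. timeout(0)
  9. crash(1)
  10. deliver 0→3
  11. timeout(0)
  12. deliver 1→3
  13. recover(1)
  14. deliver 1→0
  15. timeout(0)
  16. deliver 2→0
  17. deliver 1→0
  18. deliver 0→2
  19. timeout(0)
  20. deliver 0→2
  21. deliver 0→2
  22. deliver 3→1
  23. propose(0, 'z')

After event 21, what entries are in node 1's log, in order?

after 1 — propose(0,'w'): n0:coor/t1/[-]
after 2 — deliver 0→1: n1:part/t1/[-]
after 3 — timeout(0): n0:coor/t2/[-]
after 4 — deliver 0→2: n2:part/t1/[-]
after 5 — deliver 2→3: ·
after 6 — deliver 1→2: ·
after 7 — deliver 2→0: ·
after 8 — timeout(0): n0:coor/t3/[-]
after 9 — crash(1): n1:✗part/t1/[-]
after 10 — deliver 0→3: n3:part/t1/[-]
after 11 — timeout(0): n0:coor/t4/[-]
after 12 — deliver 1→3: ·
after 13 — recover(1): n1:part/t1/[-]
after 14 — deliver 1→0: ·
after 15 — timeout(0): n0:coor/t5/[-]
after 16 — deliver 2→0: ·
after 17 — deliver 1→0: ·
after 18 — deliver 0→2: n2:part/t2/[-]
after 19 — timeout(0): n0:coor/t6/[-]
after 20 — deliver 0→2: n2:part/t3/[-]
after 21 — deliver 0→2: n2:part/t4/[-]

empty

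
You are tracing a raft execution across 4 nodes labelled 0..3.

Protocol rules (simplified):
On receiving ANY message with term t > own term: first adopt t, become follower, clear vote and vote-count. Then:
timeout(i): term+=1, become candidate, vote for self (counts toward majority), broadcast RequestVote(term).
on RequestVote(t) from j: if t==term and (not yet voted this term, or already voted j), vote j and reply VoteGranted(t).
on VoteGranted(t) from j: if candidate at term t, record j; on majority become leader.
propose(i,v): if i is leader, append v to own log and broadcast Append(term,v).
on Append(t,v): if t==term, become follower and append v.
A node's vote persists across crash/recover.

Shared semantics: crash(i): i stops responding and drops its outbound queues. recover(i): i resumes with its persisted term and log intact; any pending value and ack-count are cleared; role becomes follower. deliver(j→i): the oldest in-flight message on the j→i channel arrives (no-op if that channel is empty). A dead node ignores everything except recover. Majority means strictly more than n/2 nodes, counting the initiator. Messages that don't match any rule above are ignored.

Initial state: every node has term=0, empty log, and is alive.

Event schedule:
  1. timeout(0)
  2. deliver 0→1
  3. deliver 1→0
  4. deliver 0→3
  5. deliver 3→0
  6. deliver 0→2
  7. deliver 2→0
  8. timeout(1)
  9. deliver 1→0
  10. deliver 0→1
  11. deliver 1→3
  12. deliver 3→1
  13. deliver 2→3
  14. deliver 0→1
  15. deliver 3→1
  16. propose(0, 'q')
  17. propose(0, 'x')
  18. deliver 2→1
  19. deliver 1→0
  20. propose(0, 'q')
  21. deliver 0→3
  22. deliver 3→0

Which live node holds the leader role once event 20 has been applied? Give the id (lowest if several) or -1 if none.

1

e1 timeout(0): 0[cand,t=1,-]
e2 deliver 0→1: 1[foll,t=1,-]
e3 deliver 1→0: ·
e4 deliver 0→3: 3[foll,t=1,-]
e5 deliver 3→0: 0[lead,t=1,-]
e6 deliver 0→2: 2[foll,t=1,-]
e7 deliver 2→0: ·
e8 timeout(1): 1[cand,t=2,-]
e9 deliver 1→0: 0[foll,t=2,-]
e10 deliver 0→1: ·
e11 deliver 1→3: 3[foll,t=2,-]
e12 deliver 3→1: 1[lead,t=2,-]
e13 deliver 2→3: ·
e14 deliver 0→1: ·
e15 deliver 3→1: ·
e16 propose(0,'q'): ·
e17 propose(0,'x'): ·
e18 deliver 2→1: ·
e19 deliver 1→0: ·
e20 propose(0,'q'): ·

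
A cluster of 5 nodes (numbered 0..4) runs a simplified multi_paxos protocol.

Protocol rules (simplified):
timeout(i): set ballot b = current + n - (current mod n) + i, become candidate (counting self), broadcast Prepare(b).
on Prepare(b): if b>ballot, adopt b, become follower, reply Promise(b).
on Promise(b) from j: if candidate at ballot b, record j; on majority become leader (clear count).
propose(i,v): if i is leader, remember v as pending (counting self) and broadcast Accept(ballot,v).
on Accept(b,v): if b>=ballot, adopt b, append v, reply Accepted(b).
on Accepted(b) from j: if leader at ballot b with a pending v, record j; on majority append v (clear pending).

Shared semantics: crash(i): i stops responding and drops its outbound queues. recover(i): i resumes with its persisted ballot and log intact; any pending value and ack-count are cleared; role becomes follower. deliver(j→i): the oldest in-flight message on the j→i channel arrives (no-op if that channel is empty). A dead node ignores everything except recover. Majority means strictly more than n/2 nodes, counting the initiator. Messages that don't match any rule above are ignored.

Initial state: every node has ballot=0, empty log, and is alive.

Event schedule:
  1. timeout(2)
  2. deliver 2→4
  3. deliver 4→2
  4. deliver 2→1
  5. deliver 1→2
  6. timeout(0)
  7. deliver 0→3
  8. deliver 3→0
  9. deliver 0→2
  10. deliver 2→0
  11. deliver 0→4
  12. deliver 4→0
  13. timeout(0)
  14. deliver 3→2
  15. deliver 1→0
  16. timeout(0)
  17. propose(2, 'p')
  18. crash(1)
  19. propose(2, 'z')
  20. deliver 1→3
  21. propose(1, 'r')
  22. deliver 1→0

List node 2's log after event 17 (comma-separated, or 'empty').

[1] timeout(2) → N2(cand b7 [-])
[2] deliver 2→4 → N4(foll b7 [-])
[3] deliver 4→2 → ∅
[4] deliver 2→1 → N1(foll b7 [-])
[5] deliver 1→2 → N2(lead b7 [-])
[6] timeout(0) → N0(cand b5 [-])
[7] deliver 0→3 → N3(foll b5 [-])
[8] deliver 3→0 → ∅
[9] deliver 0→2 → ∅
[10] deliver 2→0 → N0(foll b7 [-])
[11] deliver 0→4 → ∅
[12] deliver 4→0 → ∅
[13] timeout(0) → N0(cand b10 [-])
[14] deliver 3→2 → ∅
[15] deliver 1→0 → ∅
[16] timeout(0) → N0(cand b15 [-])
[17] propose(2,'p') → ∅

empty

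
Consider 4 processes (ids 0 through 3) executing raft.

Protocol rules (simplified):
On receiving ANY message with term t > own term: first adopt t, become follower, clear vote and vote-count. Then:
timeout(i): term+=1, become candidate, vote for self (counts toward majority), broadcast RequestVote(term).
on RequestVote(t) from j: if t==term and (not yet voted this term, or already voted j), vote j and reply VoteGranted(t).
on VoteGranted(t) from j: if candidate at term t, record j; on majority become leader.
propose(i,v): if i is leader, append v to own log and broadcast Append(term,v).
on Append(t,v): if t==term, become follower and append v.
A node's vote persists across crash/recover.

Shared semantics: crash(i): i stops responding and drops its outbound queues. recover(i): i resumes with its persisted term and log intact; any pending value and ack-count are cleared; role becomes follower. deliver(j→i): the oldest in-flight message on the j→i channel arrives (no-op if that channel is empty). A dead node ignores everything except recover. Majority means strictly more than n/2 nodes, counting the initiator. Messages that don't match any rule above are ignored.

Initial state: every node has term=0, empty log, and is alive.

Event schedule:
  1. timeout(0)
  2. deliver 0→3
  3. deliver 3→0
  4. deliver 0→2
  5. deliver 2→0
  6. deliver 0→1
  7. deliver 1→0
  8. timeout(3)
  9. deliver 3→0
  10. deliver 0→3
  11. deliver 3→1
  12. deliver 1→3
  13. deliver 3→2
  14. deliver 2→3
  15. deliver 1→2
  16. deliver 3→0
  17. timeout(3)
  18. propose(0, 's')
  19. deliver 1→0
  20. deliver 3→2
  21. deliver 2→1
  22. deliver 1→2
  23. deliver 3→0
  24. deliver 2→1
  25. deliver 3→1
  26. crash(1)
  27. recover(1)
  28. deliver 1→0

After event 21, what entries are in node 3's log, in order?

empty

step 1 timeout(0): 0={cand,t=1,log=-}
step 2 deliver 0→3: 3={foll,t=1,log=-}
step 3 deliver 3→0: —
step 4 deliver 0→2: 2={foll,t=1,log=-}
step 5 deliver 2→0: 0={lead,t=1,log=-}
step 6 deliver 0→1: 1={foll,t=1,log=-}
step 7 deliver 1→0: —
step 8 timeout(3): 3={cand,t=2,log=-}
step 9 deliver 3→0: 0={foll,t=2,log=-}
step 10 deliver 0→3: —
step 11 deliver 3→1: 1={foll,t=2,log=-}
step 12 deliver 1→3: 3={lead,t=2,log=-}
step 13 deliver 3→2: 2={foll,t=2,log=-}
step 14 deliver 2→3: —
step 15 deliver 1→2: —
step 16 deliver 3→0: —
step 17 timeout(3): 3={cand,t=3,log=-}
step 18 propose(0,'s'): —
step 19 deliver 1→0: —
step 20 deliver 3→2: 2={foll,t=3,log=-}
step 21 deliver 2→1: —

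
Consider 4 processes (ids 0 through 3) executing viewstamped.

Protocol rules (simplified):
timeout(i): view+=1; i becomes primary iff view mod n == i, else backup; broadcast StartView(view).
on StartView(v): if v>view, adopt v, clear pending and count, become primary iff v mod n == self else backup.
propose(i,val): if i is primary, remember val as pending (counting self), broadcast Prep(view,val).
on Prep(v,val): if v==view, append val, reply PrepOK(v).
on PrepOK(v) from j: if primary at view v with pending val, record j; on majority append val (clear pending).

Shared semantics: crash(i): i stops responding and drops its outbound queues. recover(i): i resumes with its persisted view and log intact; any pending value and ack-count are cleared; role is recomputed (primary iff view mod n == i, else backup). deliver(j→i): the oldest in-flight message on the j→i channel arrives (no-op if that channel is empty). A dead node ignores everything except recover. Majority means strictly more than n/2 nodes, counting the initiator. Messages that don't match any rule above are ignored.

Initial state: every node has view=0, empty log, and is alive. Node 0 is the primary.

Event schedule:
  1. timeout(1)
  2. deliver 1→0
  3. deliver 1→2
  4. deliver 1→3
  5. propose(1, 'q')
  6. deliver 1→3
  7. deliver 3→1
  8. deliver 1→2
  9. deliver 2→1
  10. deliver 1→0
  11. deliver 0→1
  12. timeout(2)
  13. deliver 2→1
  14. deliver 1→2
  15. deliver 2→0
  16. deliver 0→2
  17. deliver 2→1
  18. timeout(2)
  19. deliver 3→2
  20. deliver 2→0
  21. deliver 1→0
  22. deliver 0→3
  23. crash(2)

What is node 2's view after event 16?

step 1 timeout(1): 1={prim,v=1,log=-}
step 2 deliver 1→0: 0={back,v=1,log=-}
step 3 deliver 1→2: 2={back,v=1,log=-}
step 4 deliver 1→3: 3={back,v=1,log=-}
step 5 propose(1,'q'): —
step 6 deliver 1→3: 3={back,v=1,log=q}
step 7 deliver 3→1: —
step 8 deliver 1→2: 2={back,v=1,log=q}
step 9 deliver 2→1: 1={prim,v=1,log=q}
step 10 deliver 1→0: 0={back,v=1,log=q}
step 11 deliver 0→1: —
step 12 timeout(2): 2={prim,v=2,log=q}
step 13 deliver 2→1: 1={back,v=2,log=q}
step 14 deliver 1→2: —
step 15 deliver 2→0: 0={back,v=2,log=q}
step 16 deliver 0→2: —

2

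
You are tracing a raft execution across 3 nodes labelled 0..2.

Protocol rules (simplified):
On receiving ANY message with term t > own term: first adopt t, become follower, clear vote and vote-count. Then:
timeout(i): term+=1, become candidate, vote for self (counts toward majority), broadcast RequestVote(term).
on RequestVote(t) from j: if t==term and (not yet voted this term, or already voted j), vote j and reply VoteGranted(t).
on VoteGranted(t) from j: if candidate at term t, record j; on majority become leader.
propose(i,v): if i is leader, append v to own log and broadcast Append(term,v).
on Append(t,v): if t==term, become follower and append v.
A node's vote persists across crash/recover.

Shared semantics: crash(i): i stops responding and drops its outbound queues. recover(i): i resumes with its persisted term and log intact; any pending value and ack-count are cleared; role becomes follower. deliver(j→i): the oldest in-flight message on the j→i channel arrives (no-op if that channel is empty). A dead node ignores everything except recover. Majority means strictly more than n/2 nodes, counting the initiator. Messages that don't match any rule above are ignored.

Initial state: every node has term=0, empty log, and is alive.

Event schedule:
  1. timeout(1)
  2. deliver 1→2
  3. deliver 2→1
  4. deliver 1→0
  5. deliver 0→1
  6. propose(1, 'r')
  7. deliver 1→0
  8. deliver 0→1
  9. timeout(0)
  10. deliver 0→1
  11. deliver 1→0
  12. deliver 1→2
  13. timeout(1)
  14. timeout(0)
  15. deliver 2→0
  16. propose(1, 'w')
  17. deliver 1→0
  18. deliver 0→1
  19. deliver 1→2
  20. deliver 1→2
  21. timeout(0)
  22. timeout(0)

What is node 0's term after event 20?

e1 timeout(1): 1[cand,t=1,-]
e2 deliver 1→2: 2[foll,t=1,-]
e3 deliver 2→1: 1[lead,t=1,-]
e4 deliver 1→0: 0[foll,t=1,-]
e5 deliver 0→1: ·
e6 propose(1,'r'): 1[lead,t=1,r]
e7 deliver 1→0: 0[foll,t=1,r]
e8 deliver 0→1: ·
e9 timeout(0): 0[cand,t=2,r]
e10 deliver 0→1: 1[foll,t=2,r]
e11 deliver 1→0: 0[lead,t=2,r]
e12 deliver 1→2: 2[foll,t=1,r]
e13 timeout(1): 1[cand,t=3,r]
e14 timeout(0): 0[cand,t=3,r]
e15 deliver 2→0: ·
e16 propose(1,'w'): ·
e17 deliver 1→0: ·
e18 deliver 0→1: ·
e19 deliver 1→2: 2[foll,t=3,r]
e20 deliver 1→2: ·

3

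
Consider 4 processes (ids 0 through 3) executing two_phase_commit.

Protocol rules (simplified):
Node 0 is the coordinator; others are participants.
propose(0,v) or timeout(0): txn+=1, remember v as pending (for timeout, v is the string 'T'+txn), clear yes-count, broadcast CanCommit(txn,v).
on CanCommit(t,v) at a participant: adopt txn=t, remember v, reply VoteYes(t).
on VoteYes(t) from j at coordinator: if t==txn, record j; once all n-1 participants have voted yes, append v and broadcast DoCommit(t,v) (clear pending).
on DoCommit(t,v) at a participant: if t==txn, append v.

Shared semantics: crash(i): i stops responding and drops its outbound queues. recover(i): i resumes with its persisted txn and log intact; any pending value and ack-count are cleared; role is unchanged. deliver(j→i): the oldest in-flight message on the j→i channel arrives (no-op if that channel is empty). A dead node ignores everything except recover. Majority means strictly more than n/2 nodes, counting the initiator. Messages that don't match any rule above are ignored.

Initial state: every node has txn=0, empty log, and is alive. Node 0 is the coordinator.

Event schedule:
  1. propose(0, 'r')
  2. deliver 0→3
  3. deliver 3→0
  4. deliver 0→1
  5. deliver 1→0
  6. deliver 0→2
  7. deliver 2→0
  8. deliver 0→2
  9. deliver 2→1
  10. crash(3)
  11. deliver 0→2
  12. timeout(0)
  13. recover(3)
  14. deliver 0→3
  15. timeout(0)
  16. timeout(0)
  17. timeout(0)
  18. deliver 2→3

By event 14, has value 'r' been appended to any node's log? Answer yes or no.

after 1 — propose(0,'r'): n0:coor/t1/[-]
after 2 — deliver 0→3: n3:part/t1/[-]
after 3 — deliver 3→0: ·
after 4 — deliver 0→1: n1:part/t1/[-]
after 5 — deliver 1→0: ·
after 6 — deliver 0→2: n2:part/t1/[-]
after 7 — deliver 2→0: n0:coor/t1/[r]
after 8 — deliver 0→2: n2:part/t1/[r]
after 9 — deliver 2→1: ·
after 10 — crash(3): n3:✗part/t1/[-]
after 11 — deliver 0→2: ·
after 12 — timeout(0): n0:coor/t2/[r]
after 13 — recover(3): n3:part/t1/[-]
after 14 — deliver 0→3: n3:part/t1/[r]

yes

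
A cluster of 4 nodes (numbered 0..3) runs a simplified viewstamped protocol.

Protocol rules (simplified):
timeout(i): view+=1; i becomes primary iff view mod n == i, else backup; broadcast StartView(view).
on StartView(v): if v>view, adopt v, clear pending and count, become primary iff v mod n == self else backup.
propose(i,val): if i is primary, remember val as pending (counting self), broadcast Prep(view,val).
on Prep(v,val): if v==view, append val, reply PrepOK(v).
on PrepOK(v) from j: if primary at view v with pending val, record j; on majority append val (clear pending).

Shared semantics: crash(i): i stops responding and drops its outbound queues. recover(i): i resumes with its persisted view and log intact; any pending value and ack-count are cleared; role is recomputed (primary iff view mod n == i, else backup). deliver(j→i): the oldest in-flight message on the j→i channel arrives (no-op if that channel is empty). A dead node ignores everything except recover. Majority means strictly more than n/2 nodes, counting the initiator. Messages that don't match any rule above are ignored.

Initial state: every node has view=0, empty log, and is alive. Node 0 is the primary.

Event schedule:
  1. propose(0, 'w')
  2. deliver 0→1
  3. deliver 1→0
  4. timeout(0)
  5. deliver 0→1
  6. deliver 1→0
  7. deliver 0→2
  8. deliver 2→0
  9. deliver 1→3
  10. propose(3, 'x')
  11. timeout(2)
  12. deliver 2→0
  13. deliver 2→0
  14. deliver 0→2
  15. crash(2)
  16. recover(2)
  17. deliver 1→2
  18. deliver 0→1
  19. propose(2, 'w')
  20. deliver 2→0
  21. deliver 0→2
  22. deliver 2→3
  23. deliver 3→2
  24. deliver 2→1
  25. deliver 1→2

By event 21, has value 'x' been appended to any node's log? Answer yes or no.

e1 propose(0,'w'): ·
e2 deliver 0→1: 1[back,v=0,w]
e3 deliver 1→0: ·
e4 timeout(0): 0[back,v=1,-]
e5 deliver 0→1: 1[prim,v=1,w]
e6 deliver 1→0: ·
e7 deliver 0→2: 2[back,v=0,w]
e8 deliver 2→0: ·
e9 deliver 1→3: ·
e10 propose(3,'x'): ·
e11 timeout(2): 2[back,v=1,w]
e12 deliver 2→0: ·
e13 deliver 2→0: ·
e14 deliver 0→2: ·
e15 crash(2): 2[✗back,v=1,w]
e16 recover(2): 2[back,v=1,w]
e17 deliver 1→2: ·
e18 deliver 0→1: ·
e19 propose(2,'w'): ·
e20 deliver 2→0: ·
e21 deliver 0→2: ·

no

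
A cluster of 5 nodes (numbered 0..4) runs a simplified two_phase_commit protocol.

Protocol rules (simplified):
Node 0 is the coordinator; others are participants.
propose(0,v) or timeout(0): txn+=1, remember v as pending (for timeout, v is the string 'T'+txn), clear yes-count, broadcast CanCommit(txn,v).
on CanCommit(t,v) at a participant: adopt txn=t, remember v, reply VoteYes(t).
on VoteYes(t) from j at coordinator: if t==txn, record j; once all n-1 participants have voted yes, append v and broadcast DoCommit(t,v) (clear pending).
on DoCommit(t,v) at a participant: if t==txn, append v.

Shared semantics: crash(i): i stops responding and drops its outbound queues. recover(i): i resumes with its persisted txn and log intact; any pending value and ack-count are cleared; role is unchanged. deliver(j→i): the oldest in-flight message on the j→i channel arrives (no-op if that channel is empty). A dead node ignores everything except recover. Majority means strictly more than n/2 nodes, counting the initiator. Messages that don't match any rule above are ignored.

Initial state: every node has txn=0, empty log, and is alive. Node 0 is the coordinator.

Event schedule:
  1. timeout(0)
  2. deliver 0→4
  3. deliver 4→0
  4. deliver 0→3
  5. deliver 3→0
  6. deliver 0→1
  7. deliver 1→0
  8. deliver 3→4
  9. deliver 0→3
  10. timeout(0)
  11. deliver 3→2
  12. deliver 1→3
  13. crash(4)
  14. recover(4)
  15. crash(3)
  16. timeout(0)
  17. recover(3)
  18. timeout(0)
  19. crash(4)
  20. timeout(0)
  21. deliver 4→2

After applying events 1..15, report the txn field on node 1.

1

after 1 — timeout(0): n0:coor/t1/[-]
after 2 — deliver 0→4: n4:part/t1/[-]
after 3 — deliver 4→0: ·
after 4 — deliver 0→3: n3:part/t1/[-]
after 5 — deliver 3→0: ·
after 6 — deliver 0→1: n1:part/t1/[-]
after 7 — deliver 1→0: ·
after 8 — deliver 3→4: ·
after 9 — deliver 0→3: ·
after 10 — timeout(0): n0:coor/t2/[-]
after 11 — deliver 3→2: ·
after 12 — deliver 1→3: ·
after 13 — crash(4): n4:✗part/t1/[-]
after 14 — recover(4): n4:part/t1/[-]
after 15 — crash(3): n3:✗part/t1/[-]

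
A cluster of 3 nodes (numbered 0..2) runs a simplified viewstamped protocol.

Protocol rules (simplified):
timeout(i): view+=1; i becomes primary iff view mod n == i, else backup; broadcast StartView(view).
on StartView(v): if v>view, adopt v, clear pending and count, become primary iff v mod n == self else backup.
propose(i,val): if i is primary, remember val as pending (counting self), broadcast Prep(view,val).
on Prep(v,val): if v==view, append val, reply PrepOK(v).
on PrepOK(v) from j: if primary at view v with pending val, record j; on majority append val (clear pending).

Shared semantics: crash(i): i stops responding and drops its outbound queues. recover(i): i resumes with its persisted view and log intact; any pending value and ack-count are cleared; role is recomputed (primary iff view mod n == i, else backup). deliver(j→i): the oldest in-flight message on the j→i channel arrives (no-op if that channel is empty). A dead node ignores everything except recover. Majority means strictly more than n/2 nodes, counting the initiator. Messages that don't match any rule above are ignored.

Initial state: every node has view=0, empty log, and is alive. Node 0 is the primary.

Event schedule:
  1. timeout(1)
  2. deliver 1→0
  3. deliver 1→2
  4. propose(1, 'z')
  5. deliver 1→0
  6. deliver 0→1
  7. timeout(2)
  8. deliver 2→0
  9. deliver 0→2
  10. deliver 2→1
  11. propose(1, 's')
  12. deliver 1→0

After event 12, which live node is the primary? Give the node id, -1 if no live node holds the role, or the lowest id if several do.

2

1. timeout(1):  <1:prim v1 ->
2. deliver 1→0:  <0:back v1 ->
3. deliver 1→2:  <2:back v1 ->
4. propose(1,'z'):  nop
5. deliver 1→0:  <0:back v1 z>
6. deliver 0→1:  <1:prim v1 z>
7. timeout(2):  <2:prim v2 ->
8. deliver 2→0:  <0:back v2 z>
9. deliver 0→2:  nop
10. deliver 2→1:  <1:back v2 z>
11. propose(1,'s'):  nop
12. deliver 1→0:  nop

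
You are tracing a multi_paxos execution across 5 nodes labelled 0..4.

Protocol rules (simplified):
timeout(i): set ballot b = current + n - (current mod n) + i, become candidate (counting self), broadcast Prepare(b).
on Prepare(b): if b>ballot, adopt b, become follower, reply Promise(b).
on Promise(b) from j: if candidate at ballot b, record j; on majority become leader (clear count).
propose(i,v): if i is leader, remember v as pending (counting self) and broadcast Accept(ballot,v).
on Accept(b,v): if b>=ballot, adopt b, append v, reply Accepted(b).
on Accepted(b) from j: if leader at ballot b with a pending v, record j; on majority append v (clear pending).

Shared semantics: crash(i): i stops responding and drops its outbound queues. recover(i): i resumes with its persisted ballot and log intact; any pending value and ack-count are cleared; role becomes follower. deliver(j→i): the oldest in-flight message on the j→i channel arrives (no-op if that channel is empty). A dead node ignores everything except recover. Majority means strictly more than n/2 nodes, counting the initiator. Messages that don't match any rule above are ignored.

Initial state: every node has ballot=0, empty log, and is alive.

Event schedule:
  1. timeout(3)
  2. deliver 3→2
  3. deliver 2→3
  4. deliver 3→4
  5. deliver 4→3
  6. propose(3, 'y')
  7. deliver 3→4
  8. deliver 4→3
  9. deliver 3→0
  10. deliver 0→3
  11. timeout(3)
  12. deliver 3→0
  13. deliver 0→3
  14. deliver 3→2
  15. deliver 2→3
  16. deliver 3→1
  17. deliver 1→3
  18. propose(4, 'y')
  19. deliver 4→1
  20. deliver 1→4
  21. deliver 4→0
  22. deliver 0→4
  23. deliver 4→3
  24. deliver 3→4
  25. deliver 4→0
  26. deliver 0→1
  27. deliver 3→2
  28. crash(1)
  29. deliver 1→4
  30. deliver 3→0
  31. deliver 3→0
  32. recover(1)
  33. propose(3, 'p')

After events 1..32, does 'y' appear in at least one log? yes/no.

e1 timeout(3): 3[cand,b=8,-]
e2 deliver 3→2: 2[foll,b=8,-]
e3 deliver 2→3: ·
e4 deliver 3→4: 4[foll,b=8,-]
e5 deliver 4→3: 3[lead,b=8,-]
e6 propose(3,'y'): ·
e7 deliver 3→4: 4[foll,b=8,y]
e8 deliver 4→3: ·
e9 deliver 3→0: 0[foll,b=8,-]
e10 deliver 0→3: ·
e11 timeout(3): 3[cand,b=13,-]
e12 deliver 3→0: 0[foll,b=8,y]
e13 deliver 0→3: ·
e14 deliver 3→2: 2[foll,b=8,y]
e15 deliver 2→3: ·
e16 deliver 3→1: 1[foll,b=8,-]
e17 deliver 1→3: ·
e18 propose(4,'y'): ·
e19 deliver 4→1: ·
e20 deliver 1→4: ·
e21 deliver 4→0: ·
e22 deliver 0→4: ·
e23 deliver 4→3: ·
e24 deliver 3→4: 4[foll,b=13,y]
e25 deliver 4→0: ·
e26 deliver 0→1: ·
e27 deliver 3→2: 2[foll,b=13,y]
e28 crash(1): 1[✗foll,b=8,-]
e29 deliver 1→4: ·
e30 deliver 3→0: 0[foll,b=13,y]
e31 deliver 3→0: ·
e32 recover(1): 1[foll,b=8,-]

yes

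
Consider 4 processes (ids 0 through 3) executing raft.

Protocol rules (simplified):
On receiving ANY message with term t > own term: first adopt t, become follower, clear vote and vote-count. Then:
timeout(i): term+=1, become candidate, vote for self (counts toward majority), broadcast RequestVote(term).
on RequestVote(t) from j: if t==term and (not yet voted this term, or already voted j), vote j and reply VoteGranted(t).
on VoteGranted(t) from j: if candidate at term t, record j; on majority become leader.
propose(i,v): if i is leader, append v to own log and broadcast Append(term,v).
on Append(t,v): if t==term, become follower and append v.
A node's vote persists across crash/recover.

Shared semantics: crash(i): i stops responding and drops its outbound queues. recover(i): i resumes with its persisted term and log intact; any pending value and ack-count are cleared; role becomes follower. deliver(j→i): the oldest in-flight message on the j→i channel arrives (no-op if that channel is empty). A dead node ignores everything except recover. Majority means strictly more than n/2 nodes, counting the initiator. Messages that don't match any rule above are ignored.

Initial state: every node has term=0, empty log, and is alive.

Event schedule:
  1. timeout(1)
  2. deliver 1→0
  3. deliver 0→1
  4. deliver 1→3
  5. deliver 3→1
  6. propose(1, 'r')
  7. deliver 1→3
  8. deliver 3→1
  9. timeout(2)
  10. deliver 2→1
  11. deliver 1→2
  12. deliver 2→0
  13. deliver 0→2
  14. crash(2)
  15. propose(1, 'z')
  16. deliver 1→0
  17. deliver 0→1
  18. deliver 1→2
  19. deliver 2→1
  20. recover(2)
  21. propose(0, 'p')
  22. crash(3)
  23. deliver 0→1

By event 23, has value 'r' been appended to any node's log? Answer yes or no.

[1] timeout(1) → N1(cand t1 [-])
[2] deliver 1→0 → N0(foll t1 [-])
[3] deliver 0→1 → ∅
[4] deliver 1→3 → N3(foll t1 [-])
[5] deliver 3→1 → N1(lead t1 [-])
[6] propose(1,'r') → N1(lead t1 [r])
[7] deliver 1→3 → N3(foll t1 [r])
[8] deliver 3→1 → ∅
[9] timeout(2) → N2(cand t1 [-])
[10] deliver 2→1 → ∅
[11] deliver 1→2 → ∅
[12] deliver 2→0 → ∅
[13] deliver 0→2 → ∅
[14] crash(2) → N2(✗cand t1 [-])
[15] propose(1,'z') → N1(lead t1 [r,z])
[16] deliver 1→0 → N0(foll t1 [r])
[17] deliver 0→1 → ∅
[18] deliver 1→2 → ∅
[19] deliver 2→1 → ∅
[20] recover(2) → N2(foll t1 [-])
[21] propose(0,'p') → ∅
[22] crash(3) → N3(✗foll t1 [r])
[23] deliver 0→1 → ∅

yes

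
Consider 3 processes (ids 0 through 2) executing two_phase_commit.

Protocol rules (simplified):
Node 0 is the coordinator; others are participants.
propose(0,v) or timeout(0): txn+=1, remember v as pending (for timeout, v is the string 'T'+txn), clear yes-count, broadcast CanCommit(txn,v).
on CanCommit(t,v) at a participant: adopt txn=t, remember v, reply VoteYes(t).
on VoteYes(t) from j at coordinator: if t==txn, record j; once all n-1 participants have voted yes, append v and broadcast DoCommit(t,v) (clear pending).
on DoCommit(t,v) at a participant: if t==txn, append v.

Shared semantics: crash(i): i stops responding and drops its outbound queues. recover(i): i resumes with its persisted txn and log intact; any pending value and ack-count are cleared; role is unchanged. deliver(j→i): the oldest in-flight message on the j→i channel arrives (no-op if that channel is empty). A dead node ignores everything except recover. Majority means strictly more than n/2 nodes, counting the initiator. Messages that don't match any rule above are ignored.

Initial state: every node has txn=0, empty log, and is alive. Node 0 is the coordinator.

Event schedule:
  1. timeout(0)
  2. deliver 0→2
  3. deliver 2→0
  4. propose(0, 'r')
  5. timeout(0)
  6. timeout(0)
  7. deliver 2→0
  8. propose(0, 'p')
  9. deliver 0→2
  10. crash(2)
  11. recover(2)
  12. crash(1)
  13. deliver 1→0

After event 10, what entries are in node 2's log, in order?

after 1 — timeout(0): n0:coor/t1/[-]
after 2 — deliver 0→2: n2:part/t1/[-]
after 3 — deliver 2→0: ·
after 4 — propose(0,'r'): n0:coor/t2/[-]
after 5 — timeout(0): n0:coor/t3/[-]
after 6 — timeout(0): n0:coor/t4/[-]
after 7 — deliver 2→0: ·
after 8 — propose(0,'p'): n0:coor/t5/[-]
after 9 — deliver 0→2: n2:part/t2/[-]
after 10 — crash(2): n2:✗part/t2/[-]

empty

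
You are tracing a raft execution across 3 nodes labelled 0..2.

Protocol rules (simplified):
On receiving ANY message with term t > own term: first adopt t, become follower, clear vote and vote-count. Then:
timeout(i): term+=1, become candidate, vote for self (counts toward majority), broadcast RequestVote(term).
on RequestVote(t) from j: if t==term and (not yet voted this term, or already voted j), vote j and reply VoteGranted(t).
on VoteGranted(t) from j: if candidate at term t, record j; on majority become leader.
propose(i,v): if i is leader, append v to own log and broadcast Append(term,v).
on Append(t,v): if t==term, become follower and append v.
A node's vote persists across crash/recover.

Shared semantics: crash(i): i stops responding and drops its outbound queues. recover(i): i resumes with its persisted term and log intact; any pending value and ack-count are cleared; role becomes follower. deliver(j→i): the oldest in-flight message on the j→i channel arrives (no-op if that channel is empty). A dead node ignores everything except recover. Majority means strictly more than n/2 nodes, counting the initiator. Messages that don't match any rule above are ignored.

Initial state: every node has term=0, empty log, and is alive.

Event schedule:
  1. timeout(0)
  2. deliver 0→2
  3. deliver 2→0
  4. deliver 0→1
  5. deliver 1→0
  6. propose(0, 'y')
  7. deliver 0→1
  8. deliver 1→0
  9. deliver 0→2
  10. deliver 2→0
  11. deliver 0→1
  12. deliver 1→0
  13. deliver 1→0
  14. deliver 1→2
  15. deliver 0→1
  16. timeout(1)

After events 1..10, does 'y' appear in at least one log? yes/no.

yes

1. timeout(0):  <0:cand t1 ->
2. deliver 0→2:  <2:foll t1 ->
3. deliver 2→0:  <0:lead t1 ->
4. deliver 0→1:  <1:foll t1 ->
5. deliver 1→0:  nop
6. propose(0,'y'):  <0:lead t1 y>
7. deliver 0→1:  <1:foll t1 y>
8. deliver 1→0:  nop
9. deliver 0→2:  <2:foll t1 y>
10. deliver 2→0:  nop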